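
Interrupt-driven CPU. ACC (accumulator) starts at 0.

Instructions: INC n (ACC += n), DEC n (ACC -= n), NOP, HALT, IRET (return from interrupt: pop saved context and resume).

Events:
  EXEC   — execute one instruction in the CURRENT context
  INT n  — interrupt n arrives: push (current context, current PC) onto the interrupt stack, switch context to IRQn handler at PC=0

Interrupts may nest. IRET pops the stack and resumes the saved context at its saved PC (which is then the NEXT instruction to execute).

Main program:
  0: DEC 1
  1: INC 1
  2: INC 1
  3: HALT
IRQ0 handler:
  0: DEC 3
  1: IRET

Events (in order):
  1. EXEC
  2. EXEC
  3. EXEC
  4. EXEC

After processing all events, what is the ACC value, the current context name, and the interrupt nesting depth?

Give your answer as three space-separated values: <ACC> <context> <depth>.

Event 1 (EXEC): [MAIN] PC=0: DEC 1 -> ACC=-1
Event 2 (EXEC): [MAIN] PC=1: INC 1 -> ACC=0
Event 3 (EXEC): [MAIN] PC=2: INC 1 -> ACC=1
Event 4 (EXEC): [MAIN] PC=3: HALT

Answer: 1 MAIN 0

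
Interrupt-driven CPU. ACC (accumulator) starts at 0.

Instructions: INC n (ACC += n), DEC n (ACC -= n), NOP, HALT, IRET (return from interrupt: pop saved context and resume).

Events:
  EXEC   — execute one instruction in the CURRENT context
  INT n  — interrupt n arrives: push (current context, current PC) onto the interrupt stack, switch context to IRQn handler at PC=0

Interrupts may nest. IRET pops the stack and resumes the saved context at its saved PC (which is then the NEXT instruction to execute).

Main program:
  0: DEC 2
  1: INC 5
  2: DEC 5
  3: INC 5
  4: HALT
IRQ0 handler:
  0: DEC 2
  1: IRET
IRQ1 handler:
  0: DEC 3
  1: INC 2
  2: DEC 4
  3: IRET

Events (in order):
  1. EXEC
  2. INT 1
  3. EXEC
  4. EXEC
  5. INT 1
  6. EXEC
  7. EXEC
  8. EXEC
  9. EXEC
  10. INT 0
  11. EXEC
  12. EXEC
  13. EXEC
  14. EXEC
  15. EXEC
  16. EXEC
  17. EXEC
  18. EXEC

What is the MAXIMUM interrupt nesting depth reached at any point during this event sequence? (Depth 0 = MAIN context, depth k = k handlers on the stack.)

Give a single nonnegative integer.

Answer: 2

Derivation:
Event 1 (EXEC): [MAIN] PC=0: DEC 2 -> ACC=-2 [depth=0]
Event 2 (INT 1): INT 1 arrives: push (MAIN, PC=1), enter IRQ1 at PC=0 (depth now 1) [depth=1]
Event 3 (EXEC): [IRQ1] PC=0: DEC 3 -> ACC=-5 [depth=1]
Event 4 (EXEC): [IRQ1] PC=1: INC 2 -> ACC=-3 [depth=1]
Event 5 (INT 1): INT 1 arrives: push (IRQ1, PC=2), enter IRQ1 at PC=0 (depth now 2) [depth=2]
Event 6 (EXEC): [IRQ1] PC=0: DEC 3 -> ACC=-6 [depth=2]
Event 7 (EXEC): [IRQ1] PC=1: INC 2 -> ACC=-4 [depth=2]
Event 8 (EXEC): [IRQ1] PC=2: DEC 4 -> ACC=-8 [depth=2]
Event 9 (EXEC): [IRQ1] PC=3: IRET -> resume IRQ1 at PC=2 (depth now 1) [depth=1]
Event 10 (INT 0): INT 0 arrives: push (IRQ1, PC=2), enter IRQ0 at PC=0 (depth now 2) [depth=2]
Event 11 (EXEC): [IRQ0] PC=0: DEC 2 -> ACC=-10 [depth=2]
Event 12 (EXEC): [IRQ0] PC=1: IRET -> resume IRQ1 at PC=2 (depth now 1) [depth=1]
Event 13 (EXEC): [IRQ1] PC=2: DEC 4 -> ACC=-14 [depth=1]
Event 14 (EXEC): [IRQ1] PC=3: IRET -> resume MAIN at PC=1 (depth now 0) [depth=0]
Event 15 (EXEC): [MAIN] PC=1: INC 5 -> ACC=-9 [depth=0]
Event 16 (EXEC): [MAIN] PC=2: DEC 5 -> ACC=-14 [depth=0]
Event 17 (EXEC): [MAIN] PC=3: INC 5 -> ACC=-9 [depth=0]
Event 18 (EXEC): [MAIN] PC=4: HALT [depth=0]
Max depth observed: 2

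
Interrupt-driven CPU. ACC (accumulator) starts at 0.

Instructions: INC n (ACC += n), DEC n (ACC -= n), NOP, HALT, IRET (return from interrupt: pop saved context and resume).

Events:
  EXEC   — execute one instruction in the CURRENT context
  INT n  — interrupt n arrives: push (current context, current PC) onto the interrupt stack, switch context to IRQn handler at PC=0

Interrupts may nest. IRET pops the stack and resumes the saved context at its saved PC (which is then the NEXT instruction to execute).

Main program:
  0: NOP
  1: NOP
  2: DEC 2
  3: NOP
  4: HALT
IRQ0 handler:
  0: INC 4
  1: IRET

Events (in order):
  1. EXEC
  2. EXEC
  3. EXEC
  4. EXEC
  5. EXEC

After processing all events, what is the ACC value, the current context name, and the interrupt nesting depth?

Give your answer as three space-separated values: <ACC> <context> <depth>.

Event 1 (EXEC): [MAIN] PC=0: NOP
Event 2 (EXEC): [MAIN] PC=1: NOP
Event 3 (EXEC): [MAIN] PC=2: DEC 2 -> ACC=-2
Event 4 (EXEC): [MAIN] PC=3: NOP
Event 5 (EXEC): [MAIN] PC=4: HALT

Answer: -2 MAIN 0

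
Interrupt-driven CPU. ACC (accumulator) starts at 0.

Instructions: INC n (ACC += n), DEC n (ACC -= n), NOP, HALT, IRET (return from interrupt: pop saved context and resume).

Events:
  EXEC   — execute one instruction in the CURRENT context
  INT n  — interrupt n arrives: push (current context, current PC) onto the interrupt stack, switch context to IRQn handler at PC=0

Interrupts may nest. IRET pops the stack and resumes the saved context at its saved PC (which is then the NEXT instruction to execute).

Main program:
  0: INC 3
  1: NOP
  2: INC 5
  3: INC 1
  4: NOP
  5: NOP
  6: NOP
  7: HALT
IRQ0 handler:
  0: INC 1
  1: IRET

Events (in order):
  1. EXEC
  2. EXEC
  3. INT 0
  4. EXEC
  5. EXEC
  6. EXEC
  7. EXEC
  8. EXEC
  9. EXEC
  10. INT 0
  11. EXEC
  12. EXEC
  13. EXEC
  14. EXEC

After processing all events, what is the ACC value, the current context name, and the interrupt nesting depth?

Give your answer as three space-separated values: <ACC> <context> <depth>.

Event 1 (EXEC): [MAIN] PC=0: INC 3 -> ACC=3
Event 2 (EXEC): [MAIN] PC=1: NOP
Event 3 (INT 0): INT 0 arrives: push (MAIN, PC=2), enter IRQ0 at PC=0 (depth now 1)
Event 4 (EXEC): [IRQ0] PC=0: INC 1 -> ACC=4
Event 5 (EXEC): [IRQ0] PC=1: IRET -> resume MAIN at PC=2 (depth now 0)
Event 6 (EXEC): [MAIN] PC=2: INC 5 -> ACC=9
Event 7 (EXEC): [MAIN] PC=3: INC 1 -> ACC=10
Event 8 (EXEC): [MAIN] PC=4: NOP
Event 9 (EXEC): [MAIN] PC=5: NOP
Event 10 (INT 0): INT 0 arrives: push (MAIN, PC=6), enter IRQ0 at PC=0 (depth now 1)
Event 11 (EXEC): [IRQ0] PC=0: INC 1 -> ACC=11
Event 12 (EXEC): [IRQ0] PC=1: IRET -> resume MAIN at PC=6 (depth now 0)
Event 13 (EXEC): [MAIN] PC=6: NOP
Event 14 (EXEC): [MAIN] PC=7: HALT

Answer: 11 MAIN 0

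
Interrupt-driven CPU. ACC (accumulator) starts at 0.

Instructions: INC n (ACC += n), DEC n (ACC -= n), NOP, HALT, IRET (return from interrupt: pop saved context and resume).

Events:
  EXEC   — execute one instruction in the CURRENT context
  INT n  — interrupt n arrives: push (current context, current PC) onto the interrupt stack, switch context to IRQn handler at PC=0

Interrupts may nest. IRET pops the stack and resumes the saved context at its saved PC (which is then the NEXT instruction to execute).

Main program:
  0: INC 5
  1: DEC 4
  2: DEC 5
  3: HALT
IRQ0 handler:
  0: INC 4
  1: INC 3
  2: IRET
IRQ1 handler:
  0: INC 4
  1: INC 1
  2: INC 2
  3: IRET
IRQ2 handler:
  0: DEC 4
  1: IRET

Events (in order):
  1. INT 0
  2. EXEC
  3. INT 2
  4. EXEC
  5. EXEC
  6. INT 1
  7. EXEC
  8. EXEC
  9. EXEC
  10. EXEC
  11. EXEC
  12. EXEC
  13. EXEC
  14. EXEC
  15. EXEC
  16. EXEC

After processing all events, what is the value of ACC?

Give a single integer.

Answer: 6

Derivation:
Event 1 (INT 0): INT 0 arrives: push (MAIN, PC=0), enter IRQ0 at PC=0 (depth now 1)
Event 2 (EXEC): [IRQ0] PC=0: INC 4 -> ACC=4
Event 3 (INT 2): INT 2 arrives: push (IRQ0, PC=1), enter IRQ2 at PC=0 (depth now 2)
Event 4 (EXEC): [IRQ2] PC=0: DEC 4 -> ACC=0
Event 5 (EXEC): [IRQ2] PC=1: IRET -> resume IRQ0 at PC=1 (depth now 1)
Event 6 (INT 1): INT 1 arrives: push (IRQ0, PC=1), enter IRQ1 at PC=0 (depth now 2)
Event 7 (EXEC): [IRQ1] PC=0: INC 4 -> ACC=4
Event 8 (EXEC): [IRQ1] PC=1: INC 1 -> ACC=5
Event 9 (EXEC): [IRQ1] PC=2: INC 2 -> ACC=7
Event 10 (EXEC): [IRQ1] PC=3: IRET -> resume IRQ0 at PC=1 (depth now 1)
Event 11 (EXEC): [IRQ0] PC=1: INC 3 -> ACC=10
Event 12 (EXEC): [IRQ0] PC=2: IRET -> resume MAIN at PC=0 (depth now 0)
Event 13 (EXEC): [MAIN] PC=0: INC 5 -> ACC=15
Event 14 (EXEC): [MAIN] PC=1: DEC 4 -> ACC=11
Event 15 (EXEC): [MAIN] PC=2: DEC 5 -> ACC=6
Event 16 (EXEC): [MAIN] PC=3: HALT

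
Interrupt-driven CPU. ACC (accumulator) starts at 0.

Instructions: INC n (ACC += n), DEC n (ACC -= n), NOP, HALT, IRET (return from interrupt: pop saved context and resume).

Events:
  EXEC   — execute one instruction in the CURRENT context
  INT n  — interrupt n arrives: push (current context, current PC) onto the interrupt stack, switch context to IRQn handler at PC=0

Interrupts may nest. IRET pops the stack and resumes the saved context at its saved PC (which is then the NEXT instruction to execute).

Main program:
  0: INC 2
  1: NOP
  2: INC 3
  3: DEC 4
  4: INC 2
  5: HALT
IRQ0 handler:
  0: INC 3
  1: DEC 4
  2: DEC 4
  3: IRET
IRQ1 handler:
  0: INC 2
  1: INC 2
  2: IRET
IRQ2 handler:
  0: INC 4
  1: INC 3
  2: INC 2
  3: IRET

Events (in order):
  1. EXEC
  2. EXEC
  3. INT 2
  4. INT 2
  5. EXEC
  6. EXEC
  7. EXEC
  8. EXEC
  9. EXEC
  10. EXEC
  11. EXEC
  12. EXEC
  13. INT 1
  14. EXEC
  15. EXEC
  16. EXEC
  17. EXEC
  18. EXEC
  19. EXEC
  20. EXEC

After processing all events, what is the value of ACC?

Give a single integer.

Answer: 25

Derivation:
Event 1 (EXEC): [MAIN] PC=0: INC 2 -> ACC=2
Event 2 (EXEC): [MAIN] PC=1: NOP
Event 3 (INT 2): INT 2 arrives: push (MAIN, PC=2), enter IRQ2 at PC=0 (depth now 1)
Event 4 (INT 2): INT 2 arrives: push (IRQ2, PC=0), enter IRQ2 at PC=0 (depth now 2)
Event 5 (EXEC): [IRQ2] PC=0: INC 4 -> ACC=6
Event 6 (EXEC): [IRQ2] PC=1: INC 3 -> ACC=9
Event 7 (EXEC): [IRQ2] PC=2: INC 2 -> ACC=11
Event 8 (EXEC): [IRQ2] PC=3: IRET -> resume IRQ2 at PC=0 (depth now 1)
Event 9 (EXEC): [IRQ2] PC=0: INC 4 -> ACC=15
Event 10 (EXEC): [IRQ2] PC=1: INC 3 -> ACC=18
Event 11 (EXEC): [IRQ2] PC=2: INC 2 -> ACC=20
Event 12 (EXEC): [IRQ2] PC=3: IRET -> resume MAIN at PC=2 (depth now 0)
Event 13 (INT 1): INT 1 arrives: push (MAIN, PC=2), enter IRQ1 at PC=0 (depth now 1)
Event 14 (EXEC): [IRQ1] PC=0: INC 2 -> ACC=22
Event 15 (EXEC): [IRQ1] PC=1: INC 2 -> ACC=24
Event 16 (EXEC): [IRQ1] PC=2: IRET -> resume MAIN at PC=2 (depth now 0)
Event 17 (EXEC): [MAIN] PC=2: INC 3 -> ACC=27
Event 18 (EXEC): [MAIN] PC=3: DEC 4 -> ACC=23
Event 19 (EXEC): [MAIN] PC=4: INC 2 -> ACC=25
Event 20 (EXEC): [MAIN] PC=5: HALT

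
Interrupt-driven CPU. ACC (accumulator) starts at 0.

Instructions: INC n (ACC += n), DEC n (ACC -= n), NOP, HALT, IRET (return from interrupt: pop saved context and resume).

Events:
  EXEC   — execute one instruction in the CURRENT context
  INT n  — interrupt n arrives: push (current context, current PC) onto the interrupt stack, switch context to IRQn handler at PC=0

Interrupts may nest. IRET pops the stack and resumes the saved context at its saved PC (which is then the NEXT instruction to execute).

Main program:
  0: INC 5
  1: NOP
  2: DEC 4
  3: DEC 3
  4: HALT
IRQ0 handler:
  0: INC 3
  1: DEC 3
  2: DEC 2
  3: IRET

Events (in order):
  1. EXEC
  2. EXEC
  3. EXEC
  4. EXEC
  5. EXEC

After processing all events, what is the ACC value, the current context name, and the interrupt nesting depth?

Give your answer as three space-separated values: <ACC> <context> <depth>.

Event 1 (EXEC): [MAIN] PC=0: INC 5 -> ACC=5
Event 2 (EXEC): [MAIN] PC=1: NOP
Event 3 (EXEC): [MAIN] PC=2: DEC 4 -> ACC=1
Event 4 (EXEC): [MAIN] PC=3: DEC 3 -> ACC=-2
Event 5 (EXEC): [MAIN] PC=4: HALT

Answer: -2 MAIN 0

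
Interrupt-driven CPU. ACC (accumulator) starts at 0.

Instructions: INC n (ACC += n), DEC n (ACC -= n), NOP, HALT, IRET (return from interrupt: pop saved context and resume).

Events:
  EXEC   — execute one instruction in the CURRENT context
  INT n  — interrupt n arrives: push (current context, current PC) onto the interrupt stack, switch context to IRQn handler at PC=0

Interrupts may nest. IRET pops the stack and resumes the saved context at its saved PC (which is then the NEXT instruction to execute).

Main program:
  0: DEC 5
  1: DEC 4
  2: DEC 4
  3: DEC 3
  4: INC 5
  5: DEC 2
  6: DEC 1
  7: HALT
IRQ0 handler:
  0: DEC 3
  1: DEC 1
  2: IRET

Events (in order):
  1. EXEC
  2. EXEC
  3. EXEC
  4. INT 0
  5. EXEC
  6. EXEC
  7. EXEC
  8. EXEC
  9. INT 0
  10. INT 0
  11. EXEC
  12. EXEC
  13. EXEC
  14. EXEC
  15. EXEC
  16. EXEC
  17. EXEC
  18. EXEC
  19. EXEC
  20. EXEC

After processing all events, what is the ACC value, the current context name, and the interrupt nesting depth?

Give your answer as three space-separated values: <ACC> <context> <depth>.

Answer: -26 MAIN 0

Derivation:
Event 1 (EXEC): [MAIN] PC=0: DEC 5 -> ACC=-5
Event 2 (EXEC): [MAIN] PC=1: DEC 4 -> ACC=-9
Event 3 (EXEC): [MAIN] PC=2: DEC 4 -> ACC=-13
Event 4 (INT 0): INT 0 arrives: push (MAIN, PC=3), enter IRQ0 at PC=0 (depth now 1)
Event 5 (EXEC): [IRQ0] PC=0: DEC 3 -> ACC=-16
Event 6 (EXEC): [IRQ0] PC=1: DEC 1 -> ACC=-17
Event 7 (EXEC): [IRQ0] PC=2: IRET -> resume MAIN at PC=3 (depth now 0)
Event 8 (EXEC): [MAIN] PC=3: DEC 3 -> ACC=-20
Event 9 (INT 0): INT 0 arrives: push (MAIN, PC=4), enter IRQ0 at PC=0 (depth now 1)
Event 10 (INT 0): INT 0 arrives: push (IRQ0, PC=0), enter IRQ0 at PC=0 (depth now 2)
Event 11 (EXEC): [IRQ0] PC=0: DEC 3 -> ACC=-23
Event 12 (EXEC): [IRQ0] PC=1: DEC 1 -> ACC=-24
Event 13 (EXEC): [IRQ0] PC=2: IRET -> resume IRQ0 at PC=0 (depth now 1)
Event 14 (EXEC): [IRQ0] PC=0: DEC 3 -> ACC=-27
Event 15 (EXEC): [IRQ0] PC=1: DEC 1 -> ACC=-28
Event 16 (EXEC): [IRQ0] PC=2: IRET -> resume MAIN at PC=4 (depth now 0)
Event 17 (EXEC): [MAIN] PC=4: INC 5 -> ACC=-23
Event 18 (EXEC): [MAIN] PC=5: DEC 2 -> ACC=-25
Event 19 (EXEC): [MAIN] PC=6: DEC 1 -> ACC=-26
Event 20 (EXEC): [MAIN] PC=7: HALT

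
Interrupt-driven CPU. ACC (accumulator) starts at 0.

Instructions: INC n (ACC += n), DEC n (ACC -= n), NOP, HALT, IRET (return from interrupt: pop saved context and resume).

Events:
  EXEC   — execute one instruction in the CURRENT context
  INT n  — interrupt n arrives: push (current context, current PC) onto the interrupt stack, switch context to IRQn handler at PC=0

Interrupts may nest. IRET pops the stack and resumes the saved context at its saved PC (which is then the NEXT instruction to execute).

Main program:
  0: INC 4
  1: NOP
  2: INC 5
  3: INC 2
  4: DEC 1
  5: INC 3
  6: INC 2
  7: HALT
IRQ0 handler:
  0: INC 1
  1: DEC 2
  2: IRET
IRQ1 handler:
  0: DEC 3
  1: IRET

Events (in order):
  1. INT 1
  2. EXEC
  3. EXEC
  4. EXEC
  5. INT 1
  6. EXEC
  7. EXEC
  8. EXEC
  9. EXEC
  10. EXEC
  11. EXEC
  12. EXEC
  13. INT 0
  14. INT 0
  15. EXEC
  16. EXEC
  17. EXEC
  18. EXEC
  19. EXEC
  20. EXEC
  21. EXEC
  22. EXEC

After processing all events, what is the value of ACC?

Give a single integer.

Answer: 7

Derivation:
Event 1 (INT 1): INT 1 arrives: push (MAIN, PC=0), enter IRQ1 at PC=0 (depth now 1)
Event 2 (EXEC): [IRQ1] PC=0: DEC 3 -> ACC=-3
Event 3 (EXEC): [IRQ1] PC=1: IRET -> resume MAIN at PC=0 (depth now 0)
Event 4 (EXEC): [MAIN] PC=0: INC 4 -> ACC=1
Event 5 (INT 1): INT 1 arrives: push (MAIN, PC=1), enter IRQ1 at PC=0 (depth now 1)
Event 6 (EXEC): [IRQ1] PC=0: DEC 3 -> ACC=-2
Event 7 (EXEC): [IRQ1] PC=1: IRET -> resume MAIN at PC=1 (depth now 0)
Event 8 (EXEC): [MAIN] PC=1: NOP
Event 9 (EXEC): [MAIN] PC=2: INC 5 -> ACC=3
Event 10 (EXEC): [MAIN] PC=3: INC 2 -> ACC=5
Event 11 (EXEC): [MAIN] PC=4: DEC 1 -> ACC=4
Event 12 (EXEC): [MAIN] PC=5: INC 3 -> ACC=7
Event 13 (INT 0): INT 0 arrives: push (MAIN, PC=6), enter IRQ0 at PC=0 (depth now 1)
Event 14 (INT 0): INT 0 arrives: push (IRQ0, PC=0), enter IRQ0 at PC=0 (depth now 2)
Event 15 (EXEC): [IRQ0] PC=0: INC 1 -> ACC=8
Event 16 (EXEC): [IRQ0] PC=1: DEC 2 -> ACC=6
Event 17 (EXEC): [IRQ0] PC=2: IRET -> resume IRQ0 at PC=0 (depth now 1)
Event 18 (EXEC): [IRQ0] PC=0: INC 1 -> ACC=7
Event 19 (EXEC): [IRQ0] PC=1: DEC 2 -> ACC=5
Event 20 (EXEC): [IRQ0] PC=2: IRET -> resume MAIN at PC=6 (depth now 0)
Event 21 (EXEC): [MAIN] PC=6: INC 2 -> ACC=7
Event 22 (EXEC): [MAIN] PC=7: HALT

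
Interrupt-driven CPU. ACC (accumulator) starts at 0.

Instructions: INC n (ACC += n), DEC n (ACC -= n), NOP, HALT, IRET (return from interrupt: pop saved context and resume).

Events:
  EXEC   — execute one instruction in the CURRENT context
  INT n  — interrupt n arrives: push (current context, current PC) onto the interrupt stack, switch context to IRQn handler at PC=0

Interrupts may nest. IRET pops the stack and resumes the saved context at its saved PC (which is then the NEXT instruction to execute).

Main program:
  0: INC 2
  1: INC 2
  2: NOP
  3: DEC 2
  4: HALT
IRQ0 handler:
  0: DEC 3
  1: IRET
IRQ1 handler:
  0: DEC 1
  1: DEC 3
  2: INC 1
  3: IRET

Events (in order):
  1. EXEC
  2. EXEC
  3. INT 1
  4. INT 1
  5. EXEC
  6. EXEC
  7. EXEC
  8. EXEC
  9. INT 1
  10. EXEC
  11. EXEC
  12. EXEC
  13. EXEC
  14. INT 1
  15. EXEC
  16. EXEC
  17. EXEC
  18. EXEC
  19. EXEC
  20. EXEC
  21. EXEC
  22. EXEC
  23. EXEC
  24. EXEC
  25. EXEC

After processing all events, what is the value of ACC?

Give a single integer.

Event 1 (EXEC): [MAIN] PC=0: INC 2 -> ACC=2
Event 2 (EXEC): [MAIN] PC=1: INC 2 -> ACC=4
Event 3 (INT 1): INT 1 arrives: push (MAIN, PC=2), enter IRQ1 at PC=0 (depth now 1)
Event 4 (INT 1): INT 1 arrives: push (IRQ1, PC=0), enter IRQ1 at PC=0 (depth now 2)
Event 5 (EXEC): [IRQ1] PC=0: DEC 1 -> ACC=3
Event 6 (EXEC): [IRQ1] PC=1: DEC 3 -> ACC=0
Event 7 (EXEC): [IRQ1] PC=2: INC 1 -> ACC=1
Event 8 (EXEC): [IRQ1] PC=3: IRET -> resume IRQ1 at PC=0 (depth now 1)
Event 9 (INT 1): INT 1 arrives: push (IRQ1, PC=0), enter IRQ1 at PC=0 (depth now 2)
Event 10 (EXEC): [IRQ1] PC=0: DEC 1 -> ACC=0
Event 11 (EXEC): [IRQ1] PC=1: DEC 3 -> ACC=-3
Event 12 (EXEC): [IRQ1] PC=2: INC 1 -> ACC=-2
Event 13 (EXEC): [IRQ1] PC=3: IRET -> resume IRQ1 at PC=0 (depth now 1)
Event 14 (INT 1): INT 1 arrives: push (IRQ1, PC=0), enter IRQ1 at PC=0 (depth now 2)
Event 15 (EXEC): [IRQ1] PC=0: DEC 1 -> ACC=-3
Event 16 (EXEC): [IRQ1] PC=1: DEC 3 -> ACC=-6
Event 17 (EXEC): [IRQ1] PC=2: INC 1 -> ACC=-5
Event 18 (EXEC): [IRQ1] PC=3: IRET -> resume IRQ1 at PC=0 (depth now 1)
Event 19 (EXEC): [IRQ1] PC=0: DEC 1 -> ACC=-6
Event 20 (EXEC): [IRQ1] PC=1: DEC 3 -> ACC=-9
Event 21 (EXEC): [IRQ1] PC=2: INC 1 -> ACC=-8
Event 22 (EXEC): [IRQ1] PC=3: IRET -> resume MAIN at PC=2 (depth now 0)
Event 23 (EXEC): [MAIN] PC=2: NOP
Event 24 (EXEC): [MAIN] PC=3: DEC 2 -> ACC=-10
Event 25 (EXEC): [MAIN] PC=4: HALT

Answer: -10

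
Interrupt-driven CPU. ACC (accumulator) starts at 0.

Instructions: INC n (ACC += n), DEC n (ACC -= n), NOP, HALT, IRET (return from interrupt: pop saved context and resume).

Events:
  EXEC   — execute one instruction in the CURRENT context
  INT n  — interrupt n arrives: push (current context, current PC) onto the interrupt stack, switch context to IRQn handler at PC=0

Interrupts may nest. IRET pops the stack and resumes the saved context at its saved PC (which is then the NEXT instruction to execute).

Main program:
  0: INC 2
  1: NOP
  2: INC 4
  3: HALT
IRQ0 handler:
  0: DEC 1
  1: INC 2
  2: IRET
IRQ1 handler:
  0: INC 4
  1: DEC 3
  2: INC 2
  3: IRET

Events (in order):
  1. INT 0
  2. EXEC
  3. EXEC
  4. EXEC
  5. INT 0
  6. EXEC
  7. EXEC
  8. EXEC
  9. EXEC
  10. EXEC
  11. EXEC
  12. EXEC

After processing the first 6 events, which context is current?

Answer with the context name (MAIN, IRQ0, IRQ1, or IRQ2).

Event 1 (INT 0): INT 0 arrives: push (MAIN, PC=0), enter IRQ0 at PC=0 (depth now 1)
Event 2 (EXEC): [IRQ0] PC=0: DEC 1 -> ACC=-1
Event 3 (EXEC): [IRQ0] PC=1: INC 2 -> ACC=1
Event 4 (EXEC): [IRQ0] PC=2: IRET -> resume MAIN at PC=0 (depth now 0)
Event 5 (INT 0): INT 0 arrives: push (MAIN, PC=0), enter IRQ0 at PC=0 (depth now 1)
Event 6 (EXEC): [IRQ0] PC=0: DEC 1 -> ACC=0

Answer: IRQ0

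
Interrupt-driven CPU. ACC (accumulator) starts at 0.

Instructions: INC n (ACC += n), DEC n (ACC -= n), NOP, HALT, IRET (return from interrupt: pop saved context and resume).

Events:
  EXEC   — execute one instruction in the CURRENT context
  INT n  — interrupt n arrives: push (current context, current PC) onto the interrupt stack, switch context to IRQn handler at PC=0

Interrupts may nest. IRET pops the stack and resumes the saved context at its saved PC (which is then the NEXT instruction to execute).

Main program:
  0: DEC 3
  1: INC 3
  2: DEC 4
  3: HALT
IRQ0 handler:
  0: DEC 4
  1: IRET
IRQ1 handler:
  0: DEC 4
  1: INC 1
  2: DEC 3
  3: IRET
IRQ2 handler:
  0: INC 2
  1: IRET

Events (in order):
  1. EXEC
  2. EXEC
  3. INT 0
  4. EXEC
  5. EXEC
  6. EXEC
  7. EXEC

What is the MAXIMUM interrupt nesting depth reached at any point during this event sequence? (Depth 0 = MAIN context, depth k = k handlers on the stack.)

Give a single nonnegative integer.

Answer: 1

Derivation:
Event 1 (EXEC): [MAIN] PC=0: DEC 3 -> ACC=-3 [depth=0]
Event 2 (EXEC): [MAIN] PC=1: INC 3 -> ACC=0 [depth=0]
Event 3 (INT 0): INT 0 arrives: push (MAIN, PC=2), enter IRQ0 at PC=0 (depth now 1) [depth=1]
Event 4 (EXEC): [IRQ0] PC=0: DEC 4 -> ACC=-4 [depth=1]
Event 5 (EXEC): [IRQ0] PC=1: IRET -> resume MAIN at PC=2 (depth now 0) [depth=0]
Event 6 (EXEC): [MAIN] PC=2: DEC 4 -> ACC=-8 [depth=0]
Event 7 (EXEC): [MAIN] PC=3: HALT [depth=0]
Max depth observed: 1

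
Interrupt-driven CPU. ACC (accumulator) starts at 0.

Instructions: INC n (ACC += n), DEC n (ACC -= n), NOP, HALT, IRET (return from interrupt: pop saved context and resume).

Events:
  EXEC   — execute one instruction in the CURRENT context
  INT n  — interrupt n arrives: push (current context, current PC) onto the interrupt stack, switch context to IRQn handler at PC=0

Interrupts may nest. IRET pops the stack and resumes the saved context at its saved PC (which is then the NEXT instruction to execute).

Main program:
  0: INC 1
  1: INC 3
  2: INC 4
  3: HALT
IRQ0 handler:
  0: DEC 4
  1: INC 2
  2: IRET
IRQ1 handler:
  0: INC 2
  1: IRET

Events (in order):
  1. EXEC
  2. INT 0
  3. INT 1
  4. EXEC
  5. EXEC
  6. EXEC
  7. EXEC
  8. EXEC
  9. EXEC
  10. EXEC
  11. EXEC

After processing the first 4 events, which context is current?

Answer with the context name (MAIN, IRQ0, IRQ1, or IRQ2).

Event 1 (EXEC): [MAIN] PC=0: INC 1 -> ACC=1
Event 2 (INT 0): INT 0 arrives: push (MAIN, PC=1), enter IRQ0 at PC=0 (depth now 1)
Event 3 (INT 1): INT 1 arrives: push (IRQ0, PC=0), enter IRQ1 at PC=0 (depth now 2)
Event 4 (EXEC): [IRQ1] PC=0: INC 2 -> ACC=3

Answer: IRQ1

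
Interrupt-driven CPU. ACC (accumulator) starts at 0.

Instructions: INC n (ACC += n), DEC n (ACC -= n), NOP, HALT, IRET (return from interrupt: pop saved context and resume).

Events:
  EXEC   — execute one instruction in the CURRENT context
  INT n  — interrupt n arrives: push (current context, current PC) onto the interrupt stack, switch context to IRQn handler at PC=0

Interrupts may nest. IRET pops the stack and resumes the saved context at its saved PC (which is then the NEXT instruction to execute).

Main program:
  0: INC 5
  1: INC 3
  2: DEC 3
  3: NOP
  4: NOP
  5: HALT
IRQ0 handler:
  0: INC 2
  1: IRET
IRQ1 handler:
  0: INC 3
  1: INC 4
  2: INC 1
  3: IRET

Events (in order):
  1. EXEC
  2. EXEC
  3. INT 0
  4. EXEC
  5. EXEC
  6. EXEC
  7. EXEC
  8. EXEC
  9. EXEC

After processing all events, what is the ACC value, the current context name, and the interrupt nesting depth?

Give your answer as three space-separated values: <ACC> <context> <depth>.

Event 1 (EXEC): [MAIN] PC=0: INC 5 -> ACC=5
Event 2 (EXEC): [MAIN] PC=1: INC 3 -> ACC=8
Event 3 (INT 0): INT 0 arrives: push (MAIN, PC=2), enter IRQ0 at PC=0 (depth now 1)
Event 4 (EXEC): [IRQ0] PC=0: INC 2 -> ACC=10
Event 5 (EXEC): [IRQ0] PC=1: IRET -> resume MAIN at PC=2 (depth now 0)
Event 6 (EXEC): [MAIN] PC=2: DEC 3 -> ACC=7
Event 7 (EXEC): [MAIN] PC=3: NOP
Event 8 (EXEC): [MAIN] PC=4: NOP
Event 9 (EXEC): [MAIN] PC=5: HALT

Answer: 7 MAIN 0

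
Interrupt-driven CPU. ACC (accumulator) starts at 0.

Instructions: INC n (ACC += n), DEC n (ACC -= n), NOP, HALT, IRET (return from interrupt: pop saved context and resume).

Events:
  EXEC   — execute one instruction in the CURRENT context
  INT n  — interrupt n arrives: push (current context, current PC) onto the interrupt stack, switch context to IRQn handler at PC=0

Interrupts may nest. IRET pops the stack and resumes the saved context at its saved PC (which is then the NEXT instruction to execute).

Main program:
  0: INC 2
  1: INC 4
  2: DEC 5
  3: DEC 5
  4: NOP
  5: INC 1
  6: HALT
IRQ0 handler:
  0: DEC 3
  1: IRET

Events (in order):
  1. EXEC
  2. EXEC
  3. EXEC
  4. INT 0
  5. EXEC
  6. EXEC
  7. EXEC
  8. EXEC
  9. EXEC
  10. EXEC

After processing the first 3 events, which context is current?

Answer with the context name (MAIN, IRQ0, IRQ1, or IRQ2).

Event 1 (EXEC): [MAIN] PC=0: INC 2 -> ACC=2
Event 2 (EXEC): [MAIN] PC=1: INC 4 -> ACC=6
Event 3 (EXEC): [MAIN] PC=2: DEC 5 -> ACC=1

Answer: MAIN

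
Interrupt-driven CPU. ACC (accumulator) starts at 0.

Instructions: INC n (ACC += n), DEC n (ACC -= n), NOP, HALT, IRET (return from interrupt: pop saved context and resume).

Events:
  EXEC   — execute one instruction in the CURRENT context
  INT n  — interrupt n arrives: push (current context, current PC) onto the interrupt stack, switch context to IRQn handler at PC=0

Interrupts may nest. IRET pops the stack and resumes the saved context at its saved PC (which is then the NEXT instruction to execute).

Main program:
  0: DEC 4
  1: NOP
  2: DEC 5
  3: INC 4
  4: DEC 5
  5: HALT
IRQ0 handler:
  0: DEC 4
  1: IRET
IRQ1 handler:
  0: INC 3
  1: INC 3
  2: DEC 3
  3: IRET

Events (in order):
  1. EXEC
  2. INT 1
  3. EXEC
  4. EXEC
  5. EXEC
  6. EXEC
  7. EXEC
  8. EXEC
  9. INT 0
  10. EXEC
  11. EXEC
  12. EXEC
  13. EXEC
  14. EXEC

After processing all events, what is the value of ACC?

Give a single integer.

Event 1 (EXEC): [MAIN] PC=0: DEC 4 -> ACC=-4
Event 2 (INT 1): INT 1 arrives: push (MAIN, PC=1), enter IRQ1 at PC=0 (depth now 1)
Event 3 (EXEC): [IRQ1] PC=0: INC 3 -> ACC=-1
Event 4 (EXEC): [IRQ1] PC=1: INC 3 -> ACC=2
Event 5 (EXEC): [IRQ1] PC=2: DEC 3 -> ACC=-1
Event 6 (EXEC): [IRQ1] PC=3: IRET -> resume MAIN at PC=1 (depth now 0)
Event 7 (EXEC): [MAIN] PC=1: NOP
Event 8 (EXEC): [MAIN] PC=2: DEC 5 -> ACC=-6
Event 9 (INT 0): INT 0 arrives: push (MAIN, PC=3), enter IRQ0 at PC=0 (depth now 1)
Event 10 (EXEC): [IRQ0] PC=0: DEC 4 -> ACC=-10
Event 11 (EXEC): [IRQ0] PC=1: IRET -> resume MAIN at PC=3 (depth now 0)
Event 12 (EXEC): [MAIN] PC=3: INC 4 -> ACC=-6
Event 13 (EXEC): [MAIN] PC=4: DEC 5 -> ACC=-11
Event 14 (EXEC): [MAIN] PC=5: HALT

Answer: -11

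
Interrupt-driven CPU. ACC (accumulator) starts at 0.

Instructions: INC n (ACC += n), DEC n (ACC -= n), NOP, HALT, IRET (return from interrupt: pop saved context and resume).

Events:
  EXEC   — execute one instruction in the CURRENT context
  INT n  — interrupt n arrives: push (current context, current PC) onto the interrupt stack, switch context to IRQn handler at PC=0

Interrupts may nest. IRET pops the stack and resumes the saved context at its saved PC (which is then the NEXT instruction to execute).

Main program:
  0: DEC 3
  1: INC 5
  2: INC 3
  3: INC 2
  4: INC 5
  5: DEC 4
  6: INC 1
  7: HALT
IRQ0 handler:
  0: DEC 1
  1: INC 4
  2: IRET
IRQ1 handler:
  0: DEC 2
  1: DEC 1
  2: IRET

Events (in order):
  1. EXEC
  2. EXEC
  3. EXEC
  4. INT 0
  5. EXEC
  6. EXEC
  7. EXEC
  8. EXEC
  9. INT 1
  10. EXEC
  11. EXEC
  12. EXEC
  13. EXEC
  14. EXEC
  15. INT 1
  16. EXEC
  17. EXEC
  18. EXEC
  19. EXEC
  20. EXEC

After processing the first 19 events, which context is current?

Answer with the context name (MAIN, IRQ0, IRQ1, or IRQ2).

Answer: MAIN

Derivation:
Event 1 (EXEC): [MAIN] PC=0: DEC 3 -> ACC=-3
Event 2 (EXEC): [MAIN] PC=1: INC 5 -> ACC=2
Event 3 (EXEC): [MAIN] PC=2: INC 3 -> ACC=5
Event 4 (INT 0): INT 0 arrives: push (MAIN, PC=3), enter IRQ0 at PC=0 (depth now 1)
Event 5 (EXEC): [IRQ0] PC=0: DEC 1 -> ACC=4
Event 6 (EXEC): [IRQ0] PC=1: INC 4 -> ACC=8
Event 7 (EXEC): [IRQ0] PC=2: IRET -> resume MAIN at PC=3 (depth now 0)
Event 8 (EXEC): [MAIN] PC=3: INC 2 -> ACC=10
Event 9 (INT 1): INT 1 arrives: push (MAIN, PC=4), enter IRQ1 at PC=0 (depth now 1)
Event 10 (EXEC): [IRQ1] PC=0: DEC 2 -> ACC=8
Event 11 (EXEC): [IRQ1] PC=1: DEC 1 -> ACC=7
Event 12 (EXEC): [IRQ1] PC=2: IRET -> resume MAIN at PC=4 (depth now 0)
Event 13 (EXEC): [MAIN] PC=4: INC 5 -> ACC=12
Event 14 (EXEC): [MAIN] PC=5: DEC 4 -> ACC=8
Event 15 (INT 1): INT 1 arrives: push (MAIN, PC=6), enter IRQ1 at PC=0 (depth now 1)
Event 16 (EXEC): [IRQ1] PC=0: DEC 2 -> ACC=6
Event 17 (EXEC): [IRQ1] PC=1: DEC 1 -> ACC=5
Event 18 (EXEC): [IRQ1] PC=2: IRET -> resume MAIN at PC=6 (depth now 0)
Event 19 (EXEC): [MAIN] PC=6: INC 1 -> ACC=6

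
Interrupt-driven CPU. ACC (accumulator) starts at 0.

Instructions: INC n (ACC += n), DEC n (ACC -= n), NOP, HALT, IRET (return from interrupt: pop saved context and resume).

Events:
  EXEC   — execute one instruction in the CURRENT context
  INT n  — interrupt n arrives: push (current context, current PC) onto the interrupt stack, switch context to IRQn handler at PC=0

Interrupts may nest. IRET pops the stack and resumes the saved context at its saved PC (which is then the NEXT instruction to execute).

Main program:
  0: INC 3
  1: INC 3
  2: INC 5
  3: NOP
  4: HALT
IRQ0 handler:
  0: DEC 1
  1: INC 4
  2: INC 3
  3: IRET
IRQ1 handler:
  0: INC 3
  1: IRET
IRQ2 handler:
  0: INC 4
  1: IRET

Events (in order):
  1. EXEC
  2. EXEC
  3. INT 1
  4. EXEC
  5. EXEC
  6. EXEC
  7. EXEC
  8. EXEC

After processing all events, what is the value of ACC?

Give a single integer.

Event 1 (EXEC): [MAIN] PC=0: INC 3 -> ACC=3
Event 2 (EXEC): [MAIN] PC=1: INC 3 -> ACC=6
Event 3 (INT 1): INT 1 arrives: push (MAIN, PC=2), enter IRQ1 at PC=0 (depth now 1)
Event 4 (EXEC): [IRQ1] PC=0: INC 3 -> ACC=9
Event 5 (EXEC): [IRQ1] PC=1: IRET -> resume MAIN at PC=2 (depth now 0)
Event 6 (EXEC): [MAIN] PC=2: INC 5 -> ACC=14
Event 7 (EXEC): [MAIN] PC=3: NOP
Event 8 (EXEC): [MAIN] PC=4: HALT

Answer: 14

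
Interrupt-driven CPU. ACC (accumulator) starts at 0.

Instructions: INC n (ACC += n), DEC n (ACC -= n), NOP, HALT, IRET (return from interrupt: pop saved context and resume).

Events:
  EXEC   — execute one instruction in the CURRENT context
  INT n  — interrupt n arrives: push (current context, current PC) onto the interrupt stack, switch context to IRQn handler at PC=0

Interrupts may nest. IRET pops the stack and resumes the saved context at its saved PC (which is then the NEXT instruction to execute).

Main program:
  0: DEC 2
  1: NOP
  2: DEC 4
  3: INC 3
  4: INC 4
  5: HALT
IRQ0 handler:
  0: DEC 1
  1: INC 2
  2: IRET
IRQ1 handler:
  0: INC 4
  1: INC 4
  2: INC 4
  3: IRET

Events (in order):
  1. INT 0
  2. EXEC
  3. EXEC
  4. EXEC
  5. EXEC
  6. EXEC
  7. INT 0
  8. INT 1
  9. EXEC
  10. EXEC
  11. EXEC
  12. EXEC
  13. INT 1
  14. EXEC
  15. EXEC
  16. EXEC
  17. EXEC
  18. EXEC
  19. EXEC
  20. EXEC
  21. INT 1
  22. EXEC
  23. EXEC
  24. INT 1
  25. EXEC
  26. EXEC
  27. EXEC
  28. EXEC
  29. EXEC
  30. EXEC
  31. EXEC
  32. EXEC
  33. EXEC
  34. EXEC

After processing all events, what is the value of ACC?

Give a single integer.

Answer: 51

Derivation:
Event 1 (INT 0): INT 0 arrives: push (MAIN, PC=0), enter IRQ0 at PC=0 (depth now 1)
Event 2 (EXEC): [IRQ0] PC=0: DEC 1 -> ACC=-1
Event 3 (EXEC): [IRQ0] PC=1: INC 2 -> ACC=1
Event 4 (EXEC): [IRQ0] PC=2: IRET -> resume MAIN at PC=0 (depth now 0)
Event 5 (EXEC): [MAIN] PC=0: DEC 2 -> ACC=-1
Event 6 (EXEC): [MAIN] PC=1: NOP
Event 7 (INT 0): INT 0 arrives: push (MAIN, PC=2), enter IRQ0 at PC=0 (depth now 1)
Event 8 (INT 1): INT 1 arrives: push (IRQ0, PC=0), enter IRQ1 at PC=0 (depth now 2)
Event 9 (EXEC): [IRQ1] PC=0: INC 4 -> ACC=3
Event 10 (EXEC): [IRQ1] PC=1: INC 4 -> ACC=7
Event 11 (EXEC): [IRQ1] PC=2: INC 4 -> ACC=11
Event 12 (EXEC): [IRQ1] PC=3: IRET -> resume IRQ0 at PC=0 (depth now 1)
Event 13 (INT 1): INT 1 arrives: push (IRQ0, PC=0), enter IRQ1 at PC=0 (depth now 2)
Event 14 (EXEC): [IRQ1] PC=0: INC 4 -> ACC=15
Event 15 (EXEC): [IRQ1] PC=1: INC 4 -> ACC=19
Event 16 (EXEC): [IRQ1] PC=2: INC 4 -> ACC=23
Event 17 (EXEC): [IRQ1] PC=3: IRET -> resume IRQ0 at PC=0 (depth now 1)
Event 18 (EXEC): [IRQ0] PC=0: DEC 1 -> ACC=22
Event 19 (EXEC): [IRQ0] PC=1: INC 2 -> ACC=24
Event 20 (EXEC): [IRQ0] PC=2: IRET -> resume MAIN at PC=2 (depth now 0)
Event 21 (INT 1): INT 1 arrives: push (MAIN, PC=2), enter IRQ1 at PC=0 (depth now 1)
Event 22 (EXEC): [IRQ1] PC=0: INC 4 -> ACC=28
Event 23 (EXEC): [IRQ1] PC=1: INC 4 -> ACC=32
Event 24 (INT 1): INT 1 arrives: push (IRQ1, PC=2), enter IRQ1 at PC=0 (depth now 2)
Event 25 (EXEC): [IRQ1] PC=0: INC 4 -> ACC=36
Event 26 (EXEC): [IRQ1] PC=1: INC 4 -> ACC=40
Event 27 (EXEC): [IRQ1] PC=2: INC 4 -> ACC=44
Event 28 (EXEC): [IRQ1] PC=3: IRET -> resume IRQ1 at PC=2 (depth now 1)
Event 29 (EXEC): [IRQ1] PC=2: INC 4 -> ACC=48
Event 30 (EXEC): [IRQ1] PC=3: IRET -> resume MAIN at PC=2 (depth now 0)
Event 31 (EXEC): [MAIN] PC=2: DEC 4 -> ACC=44
Event 32 (EXEC): [MAIN] PC=3: INC 3 -> ACC=47
Event 33 (EXEC): [MAIN] PC=4: INC 4 -> ACC=51
Event 34 (EXEC): [MAIN] PC=5: HALT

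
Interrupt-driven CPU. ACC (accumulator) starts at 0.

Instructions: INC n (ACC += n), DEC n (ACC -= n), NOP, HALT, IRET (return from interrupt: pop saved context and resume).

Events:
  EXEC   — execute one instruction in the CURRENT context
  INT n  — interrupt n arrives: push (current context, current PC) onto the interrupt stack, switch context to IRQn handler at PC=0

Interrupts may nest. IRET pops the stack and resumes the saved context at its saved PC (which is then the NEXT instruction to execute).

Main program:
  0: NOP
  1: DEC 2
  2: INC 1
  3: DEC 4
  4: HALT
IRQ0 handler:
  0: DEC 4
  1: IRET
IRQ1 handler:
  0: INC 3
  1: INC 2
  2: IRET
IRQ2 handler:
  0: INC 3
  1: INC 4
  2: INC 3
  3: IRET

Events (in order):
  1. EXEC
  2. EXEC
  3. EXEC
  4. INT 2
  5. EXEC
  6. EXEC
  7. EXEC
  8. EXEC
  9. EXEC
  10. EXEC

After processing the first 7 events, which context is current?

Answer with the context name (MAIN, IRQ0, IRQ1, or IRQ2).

Event 1 (EXEC): [MAIN] PC=0: NOP
Event 2 (EXEC): [MAIN] PC=1: DEC 2 -> ACC=-2
Event 3 (EXEC): [MAIN] PC=2: INC 1 -> ACC=-1
Event 4 (INT 2): INT 2 arrives: push (MAIN, PC=3), enter IRQ2 at PC=0 (depth now 1)
Event 5 (EXEC): [IRQ2] PC=0: INC 3 -> ACC=2
Event 6 (EXEC): [IRQ2] PC=1: INC 4 -> ACC=6
Event 7 (EXEC): [IRQ2] PC=2: INC 3 -> ACC=9

Answer: IRQ2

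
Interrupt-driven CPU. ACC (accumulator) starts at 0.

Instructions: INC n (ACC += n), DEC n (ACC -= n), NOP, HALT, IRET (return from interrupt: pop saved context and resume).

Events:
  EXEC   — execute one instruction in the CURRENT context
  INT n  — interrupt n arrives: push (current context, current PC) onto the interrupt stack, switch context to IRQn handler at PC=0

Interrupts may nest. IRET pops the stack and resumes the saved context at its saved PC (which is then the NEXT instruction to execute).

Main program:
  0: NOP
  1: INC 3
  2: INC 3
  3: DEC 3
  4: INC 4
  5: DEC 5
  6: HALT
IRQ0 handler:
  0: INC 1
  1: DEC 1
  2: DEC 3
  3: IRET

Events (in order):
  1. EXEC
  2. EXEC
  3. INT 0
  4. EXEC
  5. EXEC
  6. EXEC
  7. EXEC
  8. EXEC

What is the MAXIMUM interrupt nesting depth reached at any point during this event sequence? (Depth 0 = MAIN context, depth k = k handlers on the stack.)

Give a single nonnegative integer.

Event 1 (EXEC): [MAIN] PC=0: NOP [depth=0]
Event 2 (EXEC): [MAIN] PC=1: INC 3 -> ACC=3 [depth=0]
Event 3 (INT 0): INT 0 arrives: push (MAIN, PC=2), enter IRQ0 at PC=0 (depth now 1) [depth=1]
Event 4 (EXEC): [IRQ0] PC=0: INC 1 -> ACC=4 [depth=1]
Event 5 (EXEC): [IRQ0] PC=1: DEC 1 -> ACC=3 [depth=1]
Event 6 (EXEC): [IRQ0] PC=2: DEC 3 -> ACC=0 [depth=1]
Event 7 (EXEC): [IRQ0] PC=3: IRET -> resume MAIN at PC=2 (depth now 0) [depth=0]
Event 8 (EXEC): [MAIN] PC=2: INC 3 -> ACC=3 [depth=0]
Max depth observed: 1

Answer: 1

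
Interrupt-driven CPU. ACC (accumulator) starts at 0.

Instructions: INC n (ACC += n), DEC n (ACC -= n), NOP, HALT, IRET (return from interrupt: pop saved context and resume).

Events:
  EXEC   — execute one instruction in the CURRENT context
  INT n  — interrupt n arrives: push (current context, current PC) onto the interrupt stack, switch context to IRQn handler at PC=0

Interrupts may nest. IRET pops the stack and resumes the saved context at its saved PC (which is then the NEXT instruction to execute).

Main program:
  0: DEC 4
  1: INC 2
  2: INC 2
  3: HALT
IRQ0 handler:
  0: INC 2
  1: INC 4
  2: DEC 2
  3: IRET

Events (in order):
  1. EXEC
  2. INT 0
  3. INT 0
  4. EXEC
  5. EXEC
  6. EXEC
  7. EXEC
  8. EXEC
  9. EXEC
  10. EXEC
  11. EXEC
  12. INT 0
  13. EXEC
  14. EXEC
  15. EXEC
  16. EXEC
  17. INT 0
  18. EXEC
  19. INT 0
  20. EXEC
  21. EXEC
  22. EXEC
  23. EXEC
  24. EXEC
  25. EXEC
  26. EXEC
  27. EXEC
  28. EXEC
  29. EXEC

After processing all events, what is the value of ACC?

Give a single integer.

Event 1 (EXEC): [MAIN] PC=0: DEC 4 -> ACC=-4
Event 2 (INT 0): INT 0 arrives: push (MAIN, PC=1), enter IRQ0 at PC=0 (depth now 1)
Event 3 (INT 0): INT 0 arrives: push (IRQ0, PC=0), enter IRQ0 at PC=0 (depth now 2)
Event 4 (EXEC): [IRQ0] PC=0: INC 2 -> ACC=-2
Event 5 (EXEC): [IRQ0] PC=1: INC 4 -> ACC=2
Event 6 (EXEC): [IRQ0] PC=2: DEC 2 -> ACC=0
Event 7 (EXEC): [IRQ0] PC=3: IRET -> resume IRQ0 at PC=0 (depth now 1)
Event 8 (EXEC): [IRQ0] PC=0: INC 2 -> ACC=2
Event 9 (EXEC): [IRQ0] PC=1: INC 4 -> ACC=6
Event 10 (EXEC): [IRQ0] PC=2: DEC 2 -> ACC=4
Event 11 (EXEC): [IRQ0] PC=3: IRET -> resume MAIN at PC=1 (depth now 0)
Event 12 (INT 0): INT 0 arrives: push (MAIN, PC=1), enter IRQ0 at PC=0 (depth now 1)
Event 13 (EXEC): [IRQ0] PC=0: INC 2 -> ACC=6
Event 14 (EXEC): [IRQ0] PC=1: INC 4 -> ACC=10
Event 15 (EXEC): [IRQ0] PC=2: DEC 2 -> ACC=8
Event 16 (EXEC): [IRQ0] PC=3: IRET -> resume MAIN at PC=1 (depth now 0)
Event 17 (INT 0): INT 0 arrives: push (MAIN, PC=1), enter IRQ0 at PC=0 (depth now 1)
Event 18 (EXEC): [IRQ0] PC=0: INC 2 -> ACC=10
Event 19 (INT 0): INT 0 arrives: push (IRQ0, PC=1), enter IRQ0 at PC=0 (depth now 2)
Event 20 (EXEC): [IRQ0] PC=0: INC 2 -> ACC=12
Event 21 (EXEC): [IRQ0] PC=1: INC 4 -> ACC=16
Event 22 (EXEC): [IRQ0] PC=2: DEC 2 -> ACC=14
Event 23 (EXEC): [IRQ0] PC=3: IRET -> resume IRQ0 at PC=1 (depth now 1)
Event 24 (EXEC): [IRQ0] PC=1: INC 4 -> ACC=18
Event 25 (EXEC): [IRQ0] PC=2: DEC 2 -> ACC=16
Event 26 (EXEC): [IRQ0] PC=3: IRET -> resume MAIN at PC=1 (depth now 0)
Event 27 (EXEC): [MAIN] PC=1: INC 2 -> ACC=18
Event 28 (EXEC): [MAIN] PC=2: INC 2 -> ACC=20
Event 29 (EXEC): [MAIN] PC=3: HALT

Answer: 20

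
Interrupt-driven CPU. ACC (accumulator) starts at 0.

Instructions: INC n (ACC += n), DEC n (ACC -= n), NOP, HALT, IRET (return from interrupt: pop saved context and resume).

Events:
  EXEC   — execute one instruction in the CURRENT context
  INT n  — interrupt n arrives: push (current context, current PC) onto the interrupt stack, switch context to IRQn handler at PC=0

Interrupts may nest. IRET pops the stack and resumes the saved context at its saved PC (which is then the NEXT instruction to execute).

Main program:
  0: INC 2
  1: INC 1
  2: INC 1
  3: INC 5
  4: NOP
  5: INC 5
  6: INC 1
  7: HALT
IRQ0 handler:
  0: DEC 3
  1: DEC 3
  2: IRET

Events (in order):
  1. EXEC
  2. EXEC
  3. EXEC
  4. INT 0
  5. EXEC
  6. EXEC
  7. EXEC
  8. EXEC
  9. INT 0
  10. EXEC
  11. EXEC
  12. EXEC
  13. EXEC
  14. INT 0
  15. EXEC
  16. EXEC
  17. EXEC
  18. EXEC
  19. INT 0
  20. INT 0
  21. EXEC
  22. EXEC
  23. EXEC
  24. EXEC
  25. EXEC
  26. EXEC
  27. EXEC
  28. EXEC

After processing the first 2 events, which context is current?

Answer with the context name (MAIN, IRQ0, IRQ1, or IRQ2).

Answer: MAIN

Derivation:
Event 1 (EXEC): [MAIN] PC=0: INC 2 -> ACC=2
Event 2 (EXEC): [MAIN] PC=1: INC 1 -> ACC=3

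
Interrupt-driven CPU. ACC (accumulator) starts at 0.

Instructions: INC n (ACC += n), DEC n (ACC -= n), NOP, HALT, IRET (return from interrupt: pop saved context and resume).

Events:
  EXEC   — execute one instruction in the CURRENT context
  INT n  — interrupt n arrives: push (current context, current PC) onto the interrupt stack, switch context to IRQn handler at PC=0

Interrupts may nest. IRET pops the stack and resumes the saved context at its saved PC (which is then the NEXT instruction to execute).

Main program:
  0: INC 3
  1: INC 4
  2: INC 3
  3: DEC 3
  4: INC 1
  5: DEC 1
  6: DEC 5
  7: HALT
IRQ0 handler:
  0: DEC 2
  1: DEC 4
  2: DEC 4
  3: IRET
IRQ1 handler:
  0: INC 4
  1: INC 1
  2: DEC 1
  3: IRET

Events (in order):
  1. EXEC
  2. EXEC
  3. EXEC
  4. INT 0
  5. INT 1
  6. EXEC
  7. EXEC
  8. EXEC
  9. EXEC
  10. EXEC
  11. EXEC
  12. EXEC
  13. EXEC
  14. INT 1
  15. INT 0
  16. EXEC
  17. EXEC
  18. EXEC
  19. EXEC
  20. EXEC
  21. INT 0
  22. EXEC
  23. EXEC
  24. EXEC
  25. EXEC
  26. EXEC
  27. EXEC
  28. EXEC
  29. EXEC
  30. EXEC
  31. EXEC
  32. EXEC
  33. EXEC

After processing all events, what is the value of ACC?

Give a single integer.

Answer: -20

Derivation:
Event 1 (EXEC): [MAIN] PC=0: INC 3 -> ACC=3
Event 2 (EXEC): [MAIN] PC=1: INC 4 -> ACC=7
Event 3 (EXEC): [MAIN] PC=2: INC 3 -> ACC=10
Event 4 (INT 0): INT 0 arrives: push (MAIN, PC=3), enter IRQ0 at PC=0 (depth now 1)
Event 5 (INT 1): INT 1 arrives: push (IRQ0, PC=0), enter IRQ1 at PC=0 (depth now 2)
Event 6 (EXEC): [IRQ1] PC=0: INC 4 -> ACC=14
Event 7 (EXEC): [IRQ1] PC=1: INC 1 -> ACC=15
Event 8 (EXEC): [IRQ1] PC=2: DEC 1 -> ACC=14
Event 9 (EXEC): [IRQ1] PC=3: IRET -> resume IRQ0 at PC=0 (depth now 1)
Event 10 (EXEC): [IRQ0] PC=0: DEC 2 -> ACC=12
Event 11 (EXEC): [IRQ0] PC=1: DEC 4 -> ACC=8
Event 12 (EXEC): [IRQ0] PC=2: DEC 4 -> ACC=4
Event 13 (EXEC): [IRQ0] PC=3: IRET -> resume MAIN at PC=3 (depth now 0)
Event 14 (INT 1): INT 1 arrives: push (MAIN, PC=3), enter IRQ1 at PC=0 (depth now 1)
Event 15 (INT 0): INT 0 arrives: push (IRQ1, PC=0), enter IRQ0 at PC=0 (depth now 2)
Event 16 (EXEC): [IRQ0] PC=0: DEC 2 -> ACC=2
Event 17 (EXEC): [IRQ0] PC=1: DEC 4 -> ACC=-2
Event 18 (EXEC): [IRQ0] PC=2: DEC 4 -> ACC=-6
Event 19 (EXEC): [IRQ0] PC=3: IRET -> resume IRQ1 at PC=0 (depth now 1)
Event 20 (EXEC): [IRQ1] PC=0: INC 4 -> ACC=-2
Event 21 (INT 0): INT 0 arrives: push (IRQ1, PC=1), enter IRQ0 at PC=0 (depth now 2)
Event 22 (EXEC): [IRQ0] PC=0: DEC 2 -> ACC=-4
Event 23 (EXEC): [IRQ0] PC=1: DEC 4 -> ACC=-8
Event 24 (EXEC): [IRQ0] PC=2: DEC 4 -> ACC=-12
Event 25 (EXEC): [IRQ0] PC=3: IRET -> resume IRQ1 at PC=1 (depth now 1)
Event 26 (EXEC): [IRQ1] PC=1: INC 1 -> ACC=-11
Event 27 (EXEC): [IRQ1] PC=2: DEC 1 -> ACC=-12
Event 28 (EXEC): [IRQ1] PC=3: IRET -> resume MAIN at PC=3 (depth now 0)
Event 29 (EXEC): [MAIN] PC=3: DEC 3 -> ACC=-15
Event 30 (EXEC): [MAIN] PC=4: INC 1 -> ACC=-14
Event 31 (EXEC): [MAIN] PC=5: DEC 1 -> ACC=-15
Event 32 (EXEC): [MAIN] PC=6: DEC 5 -> ACC=-20
Event 33 (EXEC): [MAIN] PC=7: HALT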